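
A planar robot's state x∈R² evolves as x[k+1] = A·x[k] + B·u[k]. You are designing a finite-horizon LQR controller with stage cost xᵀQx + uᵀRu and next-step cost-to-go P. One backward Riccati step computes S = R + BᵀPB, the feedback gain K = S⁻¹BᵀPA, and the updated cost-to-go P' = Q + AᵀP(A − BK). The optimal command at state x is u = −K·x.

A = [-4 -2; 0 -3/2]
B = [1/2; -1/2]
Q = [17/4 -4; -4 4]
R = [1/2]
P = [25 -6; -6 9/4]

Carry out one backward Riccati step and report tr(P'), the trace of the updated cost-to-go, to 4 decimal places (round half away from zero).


44.8606

BᵀP = [15.5000 -4.1250]
S = R + BᵀPB = [1/2] + [9.8125] = [10.3125]
BᵀPA = [-62.0000 -24.8125]
K = S⁻¹·BᵀPA = [-6.0121 -2.4061]
A−BK = [-0.9939 -0.7970; -3.0061 -2.7030]
AᵀP(A−BK) = [27.2485 14.8242; 14.8242 9.3621]
P' = Q + AᵀP(A−BK) = [31.4985 10.8242; 10.8242 13.3621]
tr(P') = 44.8606


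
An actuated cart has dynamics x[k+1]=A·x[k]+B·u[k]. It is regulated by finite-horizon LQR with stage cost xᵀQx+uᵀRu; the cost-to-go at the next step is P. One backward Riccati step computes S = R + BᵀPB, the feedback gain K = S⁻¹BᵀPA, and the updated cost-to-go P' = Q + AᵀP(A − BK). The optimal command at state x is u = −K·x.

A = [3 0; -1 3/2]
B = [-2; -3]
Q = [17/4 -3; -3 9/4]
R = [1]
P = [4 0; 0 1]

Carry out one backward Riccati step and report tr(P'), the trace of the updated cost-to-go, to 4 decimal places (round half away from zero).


28.0096

BᵀP = [-8.0000 -3.0000]
S = R + BᵀPB = [1] + [25.0000] = [26.0000]
BᵀPA = [-21.0000 -4.5000]
K = S⁻¹·BᵀPA = [-0.8077 -0.1731]
A−BK = [1.3846 -0.3462; -3.4231 0.9808]
AᵀP(A−BK) = [20.0385 -5.1346; -5.1346 1.4712]
P' = Q + AᵀP(A−BK) = [24.2885 -8.1346; -8.1346 3.7212]
tr(P') = 28.0096


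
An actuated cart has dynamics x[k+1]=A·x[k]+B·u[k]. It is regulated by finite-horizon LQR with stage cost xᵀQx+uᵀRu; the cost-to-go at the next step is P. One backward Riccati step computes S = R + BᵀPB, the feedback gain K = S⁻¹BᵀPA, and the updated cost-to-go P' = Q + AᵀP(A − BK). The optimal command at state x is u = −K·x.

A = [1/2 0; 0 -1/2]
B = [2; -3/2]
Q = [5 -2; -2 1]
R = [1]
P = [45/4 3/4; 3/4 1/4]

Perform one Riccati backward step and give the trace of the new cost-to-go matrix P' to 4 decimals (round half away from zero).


BᵀP = [21.3750 1.1250]
S = R + BᵀPB = [1] + [41.0625] = [42.0625]
BᵀPA = [10.6875 -0.5625]
K = S⁻¹·BᵀPA = [0.2541 -0.0134]
A−BK = [-0.0082 0.0267; 0.3811 -0.5201]
AᵀP(A−BK) = [0.0970 -0.0446; -0.0446 0.0550]
P' = Q + AᵀP(A−BK) = [5.0970 -2.0446; -2.0446 1.0550]
tr(P') = 6.1519

6.1519


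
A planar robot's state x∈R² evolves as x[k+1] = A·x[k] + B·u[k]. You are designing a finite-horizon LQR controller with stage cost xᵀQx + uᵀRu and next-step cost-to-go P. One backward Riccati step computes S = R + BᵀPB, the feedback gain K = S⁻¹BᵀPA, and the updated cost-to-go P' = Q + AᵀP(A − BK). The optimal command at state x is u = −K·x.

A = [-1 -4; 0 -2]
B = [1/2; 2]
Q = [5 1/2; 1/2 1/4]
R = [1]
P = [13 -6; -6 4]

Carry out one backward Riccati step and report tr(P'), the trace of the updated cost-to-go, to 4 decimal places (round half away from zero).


BᵀP = [-5.5000 5.0000]
S = R + BᵀPB = [1] + [7.2500] = [8.2500]
BᵀPA = [5.5000 12.0000]
K = S⁻¹·BᵀPA = [0.6667 1.4545]
A−BK = [-1.3333 -4.7273; -1.3333 -4.9091]
AᵀP(A−BK) = [9.3333 32.0000; 32.0000 110.5455]
P' = Q + AᵀP(A−BK) = [14.3333 32.5000; 32.5000 110.7955]
tr(P') = 125.1288

125.1288


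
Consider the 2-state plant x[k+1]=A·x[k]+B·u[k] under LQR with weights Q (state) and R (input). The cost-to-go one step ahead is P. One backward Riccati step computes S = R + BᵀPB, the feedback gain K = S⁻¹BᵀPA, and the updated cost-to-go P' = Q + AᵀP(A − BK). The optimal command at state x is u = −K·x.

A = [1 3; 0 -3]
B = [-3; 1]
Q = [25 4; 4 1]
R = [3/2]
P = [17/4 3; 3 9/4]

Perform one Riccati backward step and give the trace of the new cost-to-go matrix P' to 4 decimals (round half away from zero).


BᵀP = [-9.7500 -6.7500]
S = R + BᵀPB = [3/2] + [22.5000] = [24.0000]
BᵀPA = [-9.7500 -9.0000]
K = S⁻¹·BᵀPA = [-0.4063 -0.3750]
A−BK = [-0.2188 1.8750; 0.4063 -2.6250]
AᵀP(A−BK) = [0.2891 0.0938; 0.0938 1.1250]
P' = Q + AᵀP(A−BK) = [25.2891 4.0938; 4.0938 2.1250]
tr(P') = 27.4141

27.4141


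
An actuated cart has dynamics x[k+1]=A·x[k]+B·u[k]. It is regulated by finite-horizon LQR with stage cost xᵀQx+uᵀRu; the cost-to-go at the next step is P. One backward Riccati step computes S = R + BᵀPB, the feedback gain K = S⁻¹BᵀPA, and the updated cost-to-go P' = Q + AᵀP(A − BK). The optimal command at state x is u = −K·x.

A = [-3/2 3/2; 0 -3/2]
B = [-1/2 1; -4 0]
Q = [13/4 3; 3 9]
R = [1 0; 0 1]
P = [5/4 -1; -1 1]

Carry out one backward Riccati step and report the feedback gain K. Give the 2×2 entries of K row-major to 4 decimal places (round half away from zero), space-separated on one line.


-0.2727 0.6364 -0.4242 0.5455

BᵀP = [3.3750 -3.5000; 1.2500 -1.0000]
S = R + BᵀPB = [1 0; 0 1] + [12.3125 3.3750; 3.3750 1.2500] = [13.3125 3.3750; 3.3750 2.2500]
BᵀPA = [-5.0625 10.3125; -1.8750 3.3750]
K = S⁻¹·BᵀPA = [-0.2727 0.6364; -0.4242 0.5455]
A−BK = [-1.2121 1.2727; -1.0909 1.0455]
AᵀP(A−BK) = [0.6364 -0.8182; -0.8182 1.1591]
P' = Q + AᵀP(A−BK) = [3.8864 2.1818; 2.1818 10.1591]
tr(P') = 14.0455


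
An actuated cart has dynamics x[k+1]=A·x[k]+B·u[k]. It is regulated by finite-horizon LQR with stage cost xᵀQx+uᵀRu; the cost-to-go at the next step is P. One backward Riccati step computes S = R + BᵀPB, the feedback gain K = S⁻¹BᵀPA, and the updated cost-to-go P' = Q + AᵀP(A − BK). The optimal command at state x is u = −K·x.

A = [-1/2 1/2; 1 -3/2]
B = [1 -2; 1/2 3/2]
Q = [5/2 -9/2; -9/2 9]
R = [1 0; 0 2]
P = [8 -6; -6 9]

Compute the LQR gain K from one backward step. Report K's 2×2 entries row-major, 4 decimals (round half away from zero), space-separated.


0.3228 -0.5961 0.4649 -0.6432

BᵀP = [5.0000 -1.5000; -25.0000 25.5000]
S = R + BᵀPB = [1 0; 0 2] + [4.2500 -12.2500; -12.2500 88.2500] = [5.2500 -12.2500; -12.2500 90.2500]
BᵀPA = [-4.0000 4.7500; 38.0000 -50.7500]
K = S⁻¹·BᵀPA = [0.3228 -0.5961; 0.4649 -0.6432]
A−BK = [0.1069 -0.1903; 0.1413 -0.2371]
AᵀP(A−BK) = [0.6263 -0.9413; -0.9413 1.4371]
P' = Q + AᵀP(A−BK) = [3.1263 -5.4413; -5.4413 10.4371]
tr(P') = 13.5633


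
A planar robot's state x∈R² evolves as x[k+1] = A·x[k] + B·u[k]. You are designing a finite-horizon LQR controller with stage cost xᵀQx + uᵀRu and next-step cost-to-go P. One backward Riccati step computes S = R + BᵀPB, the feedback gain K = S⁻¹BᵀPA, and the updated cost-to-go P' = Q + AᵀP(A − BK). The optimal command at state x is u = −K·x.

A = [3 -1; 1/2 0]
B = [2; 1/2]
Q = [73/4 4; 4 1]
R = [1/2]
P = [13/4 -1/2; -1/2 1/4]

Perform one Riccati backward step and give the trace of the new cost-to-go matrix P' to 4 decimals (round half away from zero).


20.5087

BᵀP = [6.2500 -0.8750]
S = R + BᵀPB = [1/2] + [12.0625] = [12.5625]
BᵀPA = [18.3125 -6.2500]
K = S⁻¹·BᵀPA = [1.4577 -0.4975]
A−BK = [0.0846 -0.0050; -0.2289 0.2488]
AᵀP(A−BK) = [1.1182 -0.3893; -0.3893 0.1405]
P' = Q + AᵀP(A−BK) = [19.3682 3.6107; 3.6107 1.1405]
tr(P') = 20.5087


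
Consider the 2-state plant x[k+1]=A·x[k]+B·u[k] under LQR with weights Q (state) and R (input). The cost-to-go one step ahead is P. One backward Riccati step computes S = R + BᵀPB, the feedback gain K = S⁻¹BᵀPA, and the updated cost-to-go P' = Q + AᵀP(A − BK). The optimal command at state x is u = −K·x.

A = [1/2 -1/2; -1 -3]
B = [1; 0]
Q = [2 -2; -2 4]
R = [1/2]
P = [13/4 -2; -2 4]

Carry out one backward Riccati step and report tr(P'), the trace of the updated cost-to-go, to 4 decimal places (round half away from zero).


BᵀP = [3.2500 -2.0000]
S = R + BᵀPB = [1/2] + [3.2500] = [3.7500]
BᵀPA = [3.6250 4.3750]
K = S⁻¹·BᵀPA = [0.9667 1.1667]
A−BK = [-0.4667 -1.6667; -1.0000 -3.0000]
AᵀP(A−BK) = [3.3083 8.9583; 8.9583 25.7083]
P' = Q + AᵀP(A−BK) = [5.3083 6.9583; 6.9583 29.7083]
tr(P') = 35.0167

35.0167


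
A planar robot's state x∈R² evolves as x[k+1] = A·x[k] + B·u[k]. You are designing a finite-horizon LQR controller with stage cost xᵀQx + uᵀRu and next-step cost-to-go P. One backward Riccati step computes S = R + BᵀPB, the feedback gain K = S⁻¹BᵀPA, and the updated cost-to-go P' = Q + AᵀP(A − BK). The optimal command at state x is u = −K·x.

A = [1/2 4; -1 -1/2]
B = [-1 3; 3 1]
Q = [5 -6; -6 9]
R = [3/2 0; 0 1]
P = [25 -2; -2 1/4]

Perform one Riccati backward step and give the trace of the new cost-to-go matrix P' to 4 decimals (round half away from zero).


BᵀP = [-31.0000 2.7500; 73.0000 -5.7500]
S = R + BᵀPB = [3/2 0; 0 1] + [39.2500 -90.2500; -90.2500 213.2500] = [40.7500 -90.2500; -90.2500 214.2500]
BᵀPA = [-18.2500 -125.3750; 42.2500 294.8750]
K = S⁻¹·BᵀPA = [-0.1656 -0.4254; 0.1274 1.1971]
A−BK = [-0.0479 -0.0168; -0.6305 -0.4209]
AᵀP(A−BK) = [0.0933 0.2832; 0.2832 1.7276]
P' = Q + AᵀP(A−BK) = [5.0933 -5.7168; -5.7168 10.7276]
tr(P') = 15.8210

15.8210


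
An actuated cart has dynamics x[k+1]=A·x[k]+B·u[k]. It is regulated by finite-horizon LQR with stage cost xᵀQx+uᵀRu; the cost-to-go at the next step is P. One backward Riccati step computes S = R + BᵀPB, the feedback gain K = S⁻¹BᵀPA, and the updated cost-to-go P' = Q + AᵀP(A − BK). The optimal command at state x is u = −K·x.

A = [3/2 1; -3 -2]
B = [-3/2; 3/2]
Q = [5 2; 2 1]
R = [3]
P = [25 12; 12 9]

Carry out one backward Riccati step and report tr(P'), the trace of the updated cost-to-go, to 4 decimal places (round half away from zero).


34.1985

BᵀP = [-19.5000 -4.5000]
S = R + BᵀPB = [3] + [22.5000] = [25.5000]
BᵀPA = [-15.7500 -10.5000]
K = S⁻¹·BᵀPA = [-0.6176 -0.4118]
A−BK = [0.5735 0.3824; -2.0735 -1.3824]
AᵀP(A−BK) = [19.5221 13.0147; 13.0147 8.6765]
P' = Q + AᵀP(A−BK) = [24.5221 15.0147; 15.0147 9.6765]
tr(P') = 34.1985


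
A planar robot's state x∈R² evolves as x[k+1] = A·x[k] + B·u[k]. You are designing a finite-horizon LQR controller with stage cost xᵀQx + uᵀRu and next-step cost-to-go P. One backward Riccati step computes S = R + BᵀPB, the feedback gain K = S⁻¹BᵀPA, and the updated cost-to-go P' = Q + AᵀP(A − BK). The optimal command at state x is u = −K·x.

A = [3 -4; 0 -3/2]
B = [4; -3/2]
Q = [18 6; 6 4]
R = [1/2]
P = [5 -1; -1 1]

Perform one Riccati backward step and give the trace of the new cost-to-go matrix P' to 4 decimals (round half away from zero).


BᵀP = [21.5000 -5.5000]
S = R + BᵀPB = [1/2] + [94.2500] = [94.7500]
BᵀPA = [64.5000 -77.7500]
K = S⁻¹·BᵀPA = [0.6807 -0.8206]
A−BK = [0.2770 -0.7177; 1.0211 -2.7309]
AᵀP(A−BK) = [1.0923 -2.5726; -2.5726 6.4499]
P' = Q + AᵀP(A−BK) = [19.0923 3.4274; 3.4274 10.4499]
tr(P') = 29.5422

29.5422


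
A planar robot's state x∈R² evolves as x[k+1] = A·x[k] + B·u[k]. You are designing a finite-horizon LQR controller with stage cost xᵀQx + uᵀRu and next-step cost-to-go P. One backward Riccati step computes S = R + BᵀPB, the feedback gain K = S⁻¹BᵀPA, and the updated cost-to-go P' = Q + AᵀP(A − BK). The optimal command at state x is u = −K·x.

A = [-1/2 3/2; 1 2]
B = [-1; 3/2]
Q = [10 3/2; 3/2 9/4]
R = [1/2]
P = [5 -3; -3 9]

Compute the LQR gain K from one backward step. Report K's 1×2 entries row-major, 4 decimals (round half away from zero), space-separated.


BᵀP = [-9.5000 16.5000]
S = R + BᵀPB = [1/2] + [34.2500] = [34.7500]
BᵀPA = [21.2500 18.7500]
K = S⁻¹·BᵀPA = [0.6115 0.5396]
A−BK = [0.1115 2.0396; 0.0827 1.1906]
AᵀP(A−BK) = [0.2554 1.2842; 1.2842 19.1331]
P' = Q + AᵀP(A−BK) = [10.2554 2.7842; 2.7842 21.3831]
tr(P') = 31.6385

0.6115 0.5396


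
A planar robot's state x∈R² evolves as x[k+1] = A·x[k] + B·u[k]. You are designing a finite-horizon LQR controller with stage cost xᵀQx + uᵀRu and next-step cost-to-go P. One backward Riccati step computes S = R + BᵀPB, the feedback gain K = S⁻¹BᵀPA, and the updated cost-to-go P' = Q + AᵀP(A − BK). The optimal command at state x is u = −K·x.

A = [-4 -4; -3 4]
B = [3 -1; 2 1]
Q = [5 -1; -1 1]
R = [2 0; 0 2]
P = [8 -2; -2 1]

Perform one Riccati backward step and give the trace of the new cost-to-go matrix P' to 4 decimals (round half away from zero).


BᵀP = [20.0000 -4.0000; -10.0000 3.0000]
S = R + BᵀPB = [2 0; 0 2] + [52.0000 -24.0000; -24.0000 13.0000] = [54.0000 -24.0000; -24.0000 15.0000]
BᵀPA = [-68.0000 -96.0000; 31.0000 52.0000]
K = S⁻¹·BᵀPA = [-1.1795 -0.8205; 0.1795 2.1538]
A−BK = [-0.2821 0.6154; -0.8205 3.4872]
AᵀP(A−BK) = [3.2308 1.4359; 1.4359 17.2308]
P' = Q + AᵀP(A−BK) = [8.2308 0.4359; 0.4359 18.2308]
tr(P') = 26.4615

26.4615


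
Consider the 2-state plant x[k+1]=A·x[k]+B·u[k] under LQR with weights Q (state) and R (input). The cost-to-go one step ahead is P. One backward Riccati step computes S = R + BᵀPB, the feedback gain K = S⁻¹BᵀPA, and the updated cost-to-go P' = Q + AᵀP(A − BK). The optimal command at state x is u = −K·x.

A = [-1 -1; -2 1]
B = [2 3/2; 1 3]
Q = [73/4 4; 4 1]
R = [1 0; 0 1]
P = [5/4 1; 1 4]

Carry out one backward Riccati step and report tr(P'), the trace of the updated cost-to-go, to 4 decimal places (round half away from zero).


20.4929

BᵀP = [3.5000 6.0000; 4.8750 13.5000]
S = R + BᵀPB = [1 0; 0 1] + [13.0000 23.2500; 23.2500 47.8125] = [14.0000 23.2500; 23.2500 48.8125]
BᵀPA = [-15.5000 2.5000; -31.8750 8.6250]
K = S⁻¹·BᵀPA = [-0.1085 -0.5497; -0.6013 0.4385]
A−BK = [0.1190 -0.5584; -0.0875 0.2341]
AᵀP(A−BK) = [0.4009 -0.2923; -0.2923 0.8420]
P' = Q + AᵀP(A−BK) = [18.6509 3.7077; 3.7077 1.8420]
tr(P') = 20.4929


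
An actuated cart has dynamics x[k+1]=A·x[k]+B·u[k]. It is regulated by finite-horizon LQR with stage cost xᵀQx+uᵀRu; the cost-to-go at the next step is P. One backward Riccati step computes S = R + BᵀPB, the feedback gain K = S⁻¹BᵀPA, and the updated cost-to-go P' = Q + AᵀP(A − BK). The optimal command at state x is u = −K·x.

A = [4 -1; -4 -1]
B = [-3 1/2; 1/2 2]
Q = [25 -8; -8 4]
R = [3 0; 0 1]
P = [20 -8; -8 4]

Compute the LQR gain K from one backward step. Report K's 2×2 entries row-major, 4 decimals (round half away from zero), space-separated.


BᵀP = [-64.0000 26.0000; -6.0000 4.0000]
S = R + BᵀPB = [3 0; 0 1] + [205.0000 20.0000; 20.0000 5.0000] = [208.0000 20.0000; 20.0000 6.0000]
BᵀPA = [-360.0000 38.0000; -40.0000 2.0000]
K = S⁻¹·BᵀPA = [-1.6038 0.2217; -1.3208 -0.4057]
A−BK = [-0.1509 -0.1321; -0.5566 -0.2995]
AᵀP(A−BK) = [9.8113 -0.4151; -0.4151 0.3868]
P' = Q + AᵀP(A−BK) = [34.8113 -8.4151; -8.4151 4.3868]
tr(P') = 39.1981

-1.6038 0.2217 -1.3208 -0.4057


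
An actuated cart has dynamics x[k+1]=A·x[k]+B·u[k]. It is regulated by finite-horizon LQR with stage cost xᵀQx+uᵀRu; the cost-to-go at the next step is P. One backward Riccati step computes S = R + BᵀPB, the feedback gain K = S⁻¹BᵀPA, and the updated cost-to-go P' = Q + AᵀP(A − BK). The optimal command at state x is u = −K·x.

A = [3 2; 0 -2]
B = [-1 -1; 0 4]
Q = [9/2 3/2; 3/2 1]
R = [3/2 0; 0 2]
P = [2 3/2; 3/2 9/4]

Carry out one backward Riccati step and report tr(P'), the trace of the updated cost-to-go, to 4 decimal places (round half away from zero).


13.9695

BᵀP = [-2.0000 -1.5000; 4.0000 7.5000]
S = R + BᵀPB = [3/2 0; 0 2] + [2.0000 -4.0000; -4.0000 26.0000] = [3.5000 -4.0000; -4.0000 28.0000]
BᵀPA = [-6.0000 -1.0000; 12.0000 -7.0000]
K = S⁻¹·BᵀPA = [-1.4634 -0.6829; 0.2195 -0.3476]
A−BK = [1.7561 0.9695; -0.8780 -0.6098]
AᵀP(A−BK) = [6.5854 3.0732; 3.0732 1.8841]
P' = Q + AᵀP(A−BK) = [11.0854 4.5732; 4.5732 2.8841]
tr(P') = 13.9695


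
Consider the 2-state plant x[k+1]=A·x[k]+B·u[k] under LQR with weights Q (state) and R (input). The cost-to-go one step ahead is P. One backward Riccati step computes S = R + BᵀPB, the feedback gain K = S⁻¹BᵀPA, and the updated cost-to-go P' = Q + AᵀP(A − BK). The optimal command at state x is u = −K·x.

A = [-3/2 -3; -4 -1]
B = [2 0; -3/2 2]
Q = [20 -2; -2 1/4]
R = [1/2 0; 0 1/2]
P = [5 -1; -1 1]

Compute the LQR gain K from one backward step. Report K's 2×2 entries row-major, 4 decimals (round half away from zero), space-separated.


BᵀP = [11.5000 -3.5000; -2.0000 2.0000]
S = R + BᵀPB = [1/2 0; 0 1/2] + [28.2500 -7.0000; -7.0000 4.0000] = [28.7500 -7.0000; -7.0000 4.5000]
BᵀPA = [-3.2500 -31.0000; -5.0000 4.0000]
K = S⁻¹·BᵀPA = [-0.6174 -1.3872; -2.0715 -1.2691]
A−BK = [-0.2652 -0.2255; -0.7830 -0.5428]
AᵀP(A−BK) = [2.8857 2.1462; 2.1462 2.0715]
P' = Q + AᵀP(A−BK) = [22.8857 0.1462; 0.1462 2.3215]
tr(P') = 25.2072

-0.6174 -1.3872 -2.0715 -1.2691


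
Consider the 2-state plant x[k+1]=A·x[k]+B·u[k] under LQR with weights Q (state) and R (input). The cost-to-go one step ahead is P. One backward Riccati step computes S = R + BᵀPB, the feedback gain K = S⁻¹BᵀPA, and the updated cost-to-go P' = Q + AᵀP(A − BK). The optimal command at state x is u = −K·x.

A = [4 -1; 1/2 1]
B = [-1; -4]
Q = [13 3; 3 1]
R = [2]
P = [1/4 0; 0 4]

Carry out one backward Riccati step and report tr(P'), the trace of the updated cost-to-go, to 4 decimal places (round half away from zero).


BᵀP = [-0.2500 -16.0000]
S = R + BᵀPB = [2] + [64.2500] = [66.2500]
BᵀPA = [-9.0000 -15.7500]
K = S⁻¹·BᵀPA = [-0.1358 -0.2377]
A−BK = [3.8642 -1.2377; -0.0434 0.0491]
AᵀP(A−BK) = [3.7774 -1.1396; -1.1396 0.5057]
P' = Q + AᵀP(A−BK) = [16.7774 1.8604; 1.8604 1.5057]
tr(P') = 18.2830

18.2830


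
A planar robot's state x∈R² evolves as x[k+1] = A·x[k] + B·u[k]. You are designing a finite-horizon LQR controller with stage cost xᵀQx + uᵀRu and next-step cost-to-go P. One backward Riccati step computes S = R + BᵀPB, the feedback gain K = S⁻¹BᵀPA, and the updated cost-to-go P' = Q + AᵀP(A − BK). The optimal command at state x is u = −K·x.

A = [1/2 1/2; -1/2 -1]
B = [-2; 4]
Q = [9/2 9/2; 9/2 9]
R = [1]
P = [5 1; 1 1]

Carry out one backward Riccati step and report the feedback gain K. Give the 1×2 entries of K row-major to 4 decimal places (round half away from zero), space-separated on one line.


BᵀP = [-6.0000 2.0000]
S = R + BᵀPB = [1] + [20.0000] = [21.0000]
BᵀPA = [-4.0000 -5.0000]
K = S⁻¹·BᵀPA = [-0.1905 -0.2381]
A−BK = [0.1190 0.0238; 0.2619 -0.0476]
AᵀP(A−BK) = [0.2381 0.0476; 0.0476 0.0595]
P' = Q + AᵀP(A−BK) = [4.7381 4.5476; 4.5476 9.0595]
tr(P') = 13.7976

-0.1905 -0.2381


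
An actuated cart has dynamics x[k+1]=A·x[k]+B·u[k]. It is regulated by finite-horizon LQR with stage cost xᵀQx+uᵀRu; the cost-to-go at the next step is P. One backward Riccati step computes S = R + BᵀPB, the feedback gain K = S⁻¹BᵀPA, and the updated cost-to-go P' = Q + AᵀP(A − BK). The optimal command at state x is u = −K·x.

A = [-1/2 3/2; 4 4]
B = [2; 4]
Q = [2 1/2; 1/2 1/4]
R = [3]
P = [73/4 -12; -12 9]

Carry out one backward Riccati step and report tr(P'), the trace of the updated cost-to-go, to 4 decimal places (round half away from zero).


102.9241

BᵀP = [-11.5000 12.0000]
S = R + BᵀPB = [3] + [25.0000] = [28.0000]
BᵀPA = [53.7500 30.7500]
K = S⁻¹·BᵀPA = [1.9196 1.0982]
A−BK = [-4.3393 -0.6964; -3.6786 -0.3929]
AᵀP(A−BK) = [93.3817 23.2835; 23.2835 7.2924]
P' = Q + AᵀP(A−BK) = [95.3817 23.7835; 23.7835 7.5424]
tr(P') = 102.9241


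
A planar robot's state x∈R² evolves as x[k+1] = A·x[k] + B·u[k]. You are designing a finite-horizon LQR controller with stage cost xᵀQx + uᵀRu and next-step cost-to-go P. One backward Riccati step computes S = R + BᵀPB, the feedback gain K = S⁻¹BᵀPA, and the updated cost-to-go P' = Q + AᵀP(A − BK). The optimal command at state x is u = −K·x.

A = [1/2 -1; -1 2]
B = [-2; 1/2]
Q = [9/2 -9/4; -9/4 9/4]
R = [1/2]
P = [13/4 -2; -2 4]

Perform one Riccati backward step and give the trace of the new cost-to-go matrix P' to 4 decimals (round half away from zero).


15.1199

BᵀP = [-7.5000 6.0000]
S = R + BᵀPB = [1/2] + [18.0000] = [18.5000]
BᵀPA = [-9.7500 19.5000]
K = S⁻¹·BᵀPA = [-0.5270 1.0541]
A−BK = [-0.5541 1.1081; -0.7365 1.4730]
AᵀP(A−BK) = [1.6740 -3.3480; -3.3480 6.6959]
P' = Q + AᵀP(A−BK) = [6.1740 -5.5980; -5.5980 8.9459]
tr(P') = 15.1199


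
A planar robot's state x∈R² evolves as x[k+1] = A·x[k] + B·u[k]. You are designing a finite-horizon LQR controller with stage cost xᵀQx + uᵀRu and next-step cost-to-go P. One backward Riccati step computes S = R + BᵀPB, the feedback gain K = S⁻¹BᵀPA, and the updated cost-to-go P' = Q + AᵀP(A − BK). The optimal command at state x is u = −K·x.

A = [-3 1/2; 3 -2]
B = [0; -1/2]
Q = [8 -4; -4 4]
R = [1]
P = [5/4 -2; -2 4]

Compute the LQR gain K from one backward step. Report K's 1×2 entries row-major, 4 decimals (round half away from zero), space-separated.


-4.5000 2.2500

BᵀP = [1.0000 -2.0000]
S = R + BᵀPB = [1] + [1.0000] = [2.0000]
BᵀPA = [-9.0000 4.5000]
K = S⁻¹·BᵀPA = [-4.5000 2.2500]
A−BK = [-3.0000 0.5000; 0.7500 -0.8750]
AᵀP(A−BK) = [42.7500 -20.6250; -20.6250 10.1875]
P' = Q + AᵀP(A−BK) = [50.7500 -24.6250; -24.6250 14.1875]
tr(P') = 64.9375


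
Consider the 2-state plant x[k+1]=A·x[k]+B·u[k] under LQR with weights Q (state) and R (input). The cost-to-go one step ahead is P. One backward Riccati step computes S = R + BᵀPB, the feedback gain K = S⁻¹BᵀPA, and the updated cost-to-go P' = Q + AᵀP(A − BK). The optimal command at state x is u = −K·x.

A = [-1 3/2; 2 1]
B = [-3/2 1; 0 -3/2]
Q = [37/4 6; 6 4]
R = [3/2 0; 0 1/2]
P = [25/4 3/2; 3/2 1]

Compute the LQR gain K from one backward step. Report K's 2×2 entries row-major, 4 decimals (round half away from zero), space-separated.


BᵀP = [-9.3750 -2.2500; 4.0000 0.0000]
S = R + BᵀPB = [3/2 0; 0 1/2] + [14.0625 -6.0000; -6.0000 4.0000] = [15.5625 -6.0000; -6.0000 4.5000]
BᵀPA = [4.8750 -16.3125; -4.0000 6.0000]
K = S⁻¹·BᵀPA = [-0.0606 -1.0992; -0.9697 -0.1322]
A−BK = [-0.1212 -0.0165; 0.5455 0.8017]
AᵀP(A−BK) = [0.6667 0.4545; 0.4545 2.4256]
P' = Q + AᵀP(A−BK) = [9.9167 6.4545; 6.4545 6.4256]
tr(P') = 16.3423

-0.0606 -1.0992 -0.9697 -0.1322


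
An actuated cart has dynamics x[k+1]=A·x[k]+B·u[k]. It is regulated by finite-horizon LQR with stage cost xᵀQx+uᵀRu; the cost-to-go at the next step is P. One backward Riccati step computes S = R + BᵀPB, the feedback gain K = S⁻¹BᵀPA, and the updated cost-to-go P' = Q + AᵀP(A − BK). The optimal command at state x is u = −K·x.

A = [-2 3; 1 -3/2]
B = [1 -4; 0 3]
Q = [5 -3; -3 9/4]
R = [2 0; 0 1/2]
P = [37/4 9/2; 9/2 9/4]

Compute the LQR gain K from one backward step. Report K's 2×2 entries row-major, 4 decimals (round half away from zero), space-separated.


BᵀP = [9.2500 4.5000; -23.5000 -11.2500]
S = R + BᵀPB = [2 0; 0 1/2] + [9.2500 -23.5000; -23.5000 60.2500] = [11.2500 -23.5000; -23.5000 60.7500]
BᵀPA = [-14.0000 21.0000; 35.7500 -53.6250]
K = S⁻¹·BᵀPA = [-0.0791 0.1186; 0.5579 -0.8368]
A−BK = [0.3106 -0.4659; -0.6737 1.0105]
AᵀP(A−BK) = [0.1984 -0.2976; -0.2976 0.4465]
P' = Q + AᵀP(A−BK) = [5.1984 -3.2976; -3.2976 2.6965]
tr(P') = 7.8949

-0.0791 0.1186 0.5579 -0.8368


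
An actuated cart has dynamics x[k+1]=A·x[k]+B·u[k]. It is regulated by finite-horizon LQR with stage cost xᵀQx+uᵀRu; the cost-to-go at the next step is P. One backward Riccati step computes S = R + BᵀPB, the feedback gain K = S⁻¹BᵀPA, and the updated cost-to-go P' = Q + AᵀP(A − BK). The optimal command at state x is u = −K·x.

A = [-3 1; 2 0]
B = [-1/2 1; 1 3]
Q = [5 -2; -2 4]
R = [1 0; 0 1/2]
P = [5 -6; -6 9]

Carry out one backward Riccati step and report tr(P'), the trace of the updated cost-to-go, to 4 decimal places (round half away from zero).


BᵀP = [-8.5000 12.0000; -13.0000 21.0000]
S = R + BᵀPB = [1 0; 0 1/2] + [16.2500 27.5000; 27.5000 50.0000] = [17.2500 27.5000; 27.5000 50.5000]
BᵀPA = [49.5000 -8.5000; 81.0000 -13.0000]
K = S⁻¹·BᵀPA = [2.3700 -0.6246; 0.3134 0.0827]
A−BK = [-2.1284 0.6050; -1.3101 0.3765]
AᵀP(A−BK) = [10.3025 -2.7813; -2.7813 0.7661]
P' = Q + AᵀP(A−BK) = [15.3025 -4.7813; -4.7813 4.7661]
tr(P') = 20.0686

20.0686


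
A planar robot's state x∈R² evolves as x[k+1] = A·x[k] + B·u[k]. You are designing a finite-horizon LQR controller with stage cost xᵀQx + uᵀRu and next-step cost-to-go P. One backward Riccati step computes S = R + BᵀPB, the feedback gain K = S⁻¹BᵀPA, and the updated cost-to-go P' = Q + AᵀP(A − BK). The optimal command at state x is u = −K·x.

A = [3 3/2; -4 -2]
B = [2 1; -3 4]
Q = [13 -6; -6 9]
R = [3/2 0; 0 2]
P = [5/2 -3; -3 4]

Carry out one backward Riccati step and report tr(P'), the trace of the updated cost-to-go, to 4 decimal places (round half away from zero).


BᵀP = [14.0000 -18.0000; -9.5000 13.0000]
S = R + BᵀPB = [3/2 0; 0 2] + [82.0000 -58.0000; -58.0000 42.5000] = [83.5000 -58.0000; -58.0000 44.5000]
BᵀPA = [114.0000 57.0000; -80.5000 -40.2500]
K = S⁻¹·BᵀPA = [1.1485 0.5743; -0.3120 -0.1560]
A−BK = [1.0149 0.5075; 0.6937 0.3468]
AᵀP(A−BK) = [2.4492 1.2246; 1.2246 0.6123]
P' = Q + AᵀP(A−BK) = [15.4492 -4.7754; -4.7754 9.6123]
tr(P') = 25.0615

25.0615


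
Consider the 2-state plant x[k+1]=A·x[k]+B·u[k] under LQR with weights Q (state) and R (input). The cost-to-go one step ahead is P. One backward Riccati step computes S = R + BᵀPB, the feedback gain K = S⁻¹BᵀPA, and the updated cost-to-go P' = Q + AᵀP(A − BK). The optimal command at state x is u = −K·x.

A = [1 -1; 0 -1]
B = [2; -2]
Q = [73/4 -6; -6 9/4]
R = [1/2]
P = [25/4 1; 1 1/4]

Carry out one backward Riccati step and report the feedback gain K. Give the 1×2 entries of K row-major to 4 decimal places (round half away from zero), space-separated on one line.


0.5676 -0.6486

BᵀP = [10.5000 1.5000]
S = R + BᵀPB = [1/2] + [18.0000] = [18.5000]
BᵀPA = [10.5000 -12.0000]
K = S⁻¹·BᵀPA = [0.5676 -0.6486]
A−BK = [-0.1351 0.2973; 1.1351 -2.2973]
AᵀP(A−BK) = [0.2905 -0.4392; -0.4392 0.7162]
P' = Q + AᵀP(A−BK) = [18.5405 -6.4392; -6.4392 2.9662]
tr(P') = 21.5068


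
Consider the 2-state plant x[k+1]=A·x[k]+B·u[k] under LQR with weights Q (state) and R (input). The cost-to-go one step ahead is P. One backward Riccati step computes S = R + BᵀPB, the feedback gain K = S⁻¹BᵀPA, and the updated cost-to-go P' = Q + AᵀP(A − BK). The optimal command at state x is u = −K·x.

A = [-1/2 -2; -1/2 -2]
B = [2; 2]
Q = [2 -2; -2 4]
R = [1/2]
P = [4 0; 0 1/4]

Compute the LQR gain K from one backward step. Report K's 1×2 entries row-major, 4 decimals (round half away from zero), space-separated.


-0.2429 -0.9714

BᵀP = [8.0000 0.5000]
S = R + BᵀPB = [1/2] + [17.0000] = [17.5000]
BᵀPA = [-4.2500 -17.0000]
K = S⁻¹·BᵀPA = [-0.2429 -0.9714]
A−BK = [-0.0143 -0.0571; -0.0143 -0.0571]
AᵀP(A−BK) = [0.0304 0.1214; 0.1214 0.4857]
P' = Q + AᵀP(A−BK) = [2.0304 -1.8786; -1.8786 4.4857]
tr(P') = 6.5161


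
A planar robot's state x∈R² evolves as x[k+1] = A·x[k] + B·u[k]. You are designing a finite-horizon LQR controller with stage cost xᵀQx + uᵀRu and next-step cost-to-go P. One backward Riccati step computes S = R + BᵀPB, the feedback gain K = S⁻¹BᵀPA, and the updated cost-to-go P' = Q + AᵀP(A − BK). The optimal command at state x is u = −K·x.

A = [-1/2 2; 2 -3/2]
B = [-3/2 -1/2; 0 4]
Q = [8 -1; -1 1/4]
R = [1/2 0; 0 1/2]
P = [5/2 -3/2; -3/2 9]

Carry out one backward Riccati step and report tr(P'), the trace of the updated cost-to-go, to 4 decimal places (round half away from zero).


BᵀP = [-3.7500 2.2500; -7.2500 36.7500]
S = R + BᵀPB = [1/2 0; 0 1/2] + [5.6250 10.8750; 10.8750 150.6250] = [6.1250 10.8750; 10.8750 151.1250]
BᵀPA = [6.3750 -10.8750; 77.1250 -69.6250]
K = S⁻¹·BᵀPA = [0.1544 -1.0978; 0.4992 -0.3817]
A−BK = [-0.0187 0.1625; 0.0031 0.0269]
AᵀP(A−BK) = [0.1377 -0.1869; -0.1869 0.7348]
P' = Q + AᵀP(A−BK) = [8.1377 -1.1869; -1.1869 0.9848]
tr(P') = 9.1225

9.1225


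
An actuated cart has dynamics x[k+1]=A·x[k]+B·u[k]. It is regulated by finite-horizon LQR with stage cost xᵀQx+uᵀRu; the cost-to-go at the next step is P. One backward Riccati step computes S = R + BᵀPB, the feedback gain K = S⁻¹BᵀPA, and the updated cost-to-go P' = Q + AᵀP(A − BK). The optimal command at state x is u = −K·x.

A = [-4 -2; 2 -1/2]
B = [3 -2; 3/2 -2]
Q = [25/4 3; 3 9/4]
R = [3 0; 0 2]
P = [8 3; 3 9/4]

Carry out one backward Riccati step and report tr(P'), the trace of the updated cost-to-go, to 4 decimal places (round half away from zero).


BᵀP = [28.5000 12.3750; -22.0000 -10.5000]
S = R + BᵀPB = [3 0; 0 2] + [104.0625 -81.7500; -81.7500 65.0000] = [107.0625 -81.7500; -81.7500 67.0000]
BᵀPA = [-89.2500 -63.1875; 67.0000 49.2500]
K = S⁻¹·BᵀPA = [-1.0252 -0.4231; -0.2510 0.2188]
A−BK = [-1.4262 -0.2930; 3.0360 0.5723]
AᵀP(A−BK) = [14.3106 3.3267; 3.3267 1.0505]
P' = Q + AᵀP(A−BK) = [20.5606 6.3267; 6.3267 3.3005]
tr(P') = 23.8611

23.8611


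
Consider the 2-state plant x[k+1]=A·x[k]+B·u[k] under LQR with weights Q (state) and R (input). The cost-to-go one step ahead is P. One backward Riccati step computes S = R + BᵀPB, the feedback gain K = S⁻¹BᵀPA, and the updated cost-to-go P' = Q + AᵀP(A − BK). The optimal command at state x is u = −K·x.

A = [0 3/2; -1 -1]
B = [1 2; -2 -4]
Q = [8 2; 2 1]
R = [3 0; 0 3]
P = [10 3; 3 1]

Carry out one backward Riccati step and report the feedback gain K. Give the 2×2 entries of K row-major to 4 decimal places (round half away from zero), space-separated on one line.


BᵀP = [4.0000 1.0000; 8.0000 2.0000]
S = R + BᵀPB = [3 0; 0 3] + [2.0000 4.0000; 4.0000 8.0000] = [5.0000 4.0000; 4.0000 11.0000]
BᵀPA = [-1.0000 5.0000; -2.0000 10.0000]
K = S⁻¹·BᵀPA = [-0.0769 0.3846; -0.1538 0.7692]
A−BK = [0.3846 -0.4231; -1.7692 2.8462]
AᵀP(A−BK) = [0.6154 -1.5769; -1.5769 4.8846]
P' = Q + AᵀP(A−BK) = [8.6154 0.4231; 0.4231 5.8846]
tr(P') = 14.5000

-0.0769 0.3846 -0.1538 0.7692


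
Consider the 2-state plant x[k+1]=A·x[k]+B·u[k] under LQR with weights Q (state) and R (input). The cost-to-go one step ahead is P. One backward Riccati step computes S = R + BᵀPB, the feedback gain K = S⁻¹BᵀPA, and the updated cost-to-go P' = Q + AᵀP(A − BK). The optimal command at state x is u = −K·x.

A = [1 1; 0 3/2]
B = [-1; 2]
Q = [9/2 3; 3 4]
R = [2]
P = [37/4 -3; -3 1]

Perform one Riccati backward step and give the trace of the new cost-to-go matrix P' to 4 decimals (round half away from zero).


BᵀP = [-15.2500 5.0000]
S = R + BᵀPB = [2] + [25.2500] = [27.2500]
BᵀPA = [-15.2500 -7.7500]
K = S⁻¹·BᵀPA = [-0.5596 -0.2844]
A−BK = [0.4404 0.7156; 1.1193 2.0688]
AᵀP(A−BK) = [0.7156 0.4128; 0.4128 0.2959]
P' = Q + AᵀP(A−BK) = [5.2156 3.4128; 3.4128 4.2959]
tr(P') = 9.5115

9.5115


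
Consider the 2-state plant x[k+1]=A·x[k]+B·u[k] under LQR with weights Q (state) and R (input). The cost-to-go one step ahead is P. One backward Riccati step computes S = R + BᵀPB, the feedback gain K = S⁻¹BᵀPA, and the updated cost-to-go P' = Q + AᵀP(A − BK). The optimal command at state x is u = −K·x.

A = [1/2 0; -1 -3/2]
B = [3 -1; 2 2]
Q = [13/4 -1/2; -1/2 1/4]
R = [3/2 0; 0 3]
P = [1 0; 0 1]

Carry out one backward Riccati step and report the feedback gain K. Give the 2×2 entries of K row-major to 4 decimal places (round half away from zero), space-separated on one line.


BᵀP = [3.0000 2.0000; -1.0000 2.0000]
S = R + BᵀPB = [3/2 0; 0 3] + [13.0000 1.0000; 1.0000 5.0000] = [14.5000 1.0000; 1.0000 8.0000]
BᵀPA = [-0.5000 -3.0000; -2.5000 -3.0000]
K = S⁻¹·BᵀPA = [-0.0130 -0.1826; -0.3109 -0.3522]
A−BK = [0.2283 0.1957; -0.3522 -0.4304]
AᵀP(A−BK) = [0.4663 0.5283; 0.5283 0.6457]
P' = Q + AᵀP(A−BK) = [3.7163 0.0283; 0.0283 0.8957]
tr(P') = 4.6120

-0.0130 -0.1826 -0.3109 -0.3522


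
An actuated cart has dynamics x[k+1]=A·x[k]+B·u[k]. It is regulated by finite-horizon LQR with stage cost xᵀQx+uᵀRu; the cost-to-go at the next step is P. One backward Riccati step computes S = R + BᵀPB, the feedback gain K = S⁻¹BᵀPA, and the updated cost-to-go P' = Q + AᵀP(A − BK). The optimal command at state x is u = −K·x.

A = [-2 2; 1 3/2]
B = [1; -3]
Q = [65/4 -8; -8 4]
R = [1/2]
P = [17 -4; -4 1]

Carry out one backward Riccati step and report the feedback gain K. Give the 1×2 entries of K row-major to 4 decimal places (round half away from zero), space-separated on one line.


BᵀP = [29.0000 -7.0000]
S = R + BᵀPB = [1/2] + [50.0000] = [50.5000]
BᵀPA = [-65.0000 47.5000]
K = S⁻¹·BᵀPA = [-1.2871 0.9406]
A−BK = [-0.7129 1.0594; -2.8614 4.3218]
AᵀP(A−BK) = [1.3366 -1.3614; -1.3614 1.5718]
P' = Q + AᵀP(A−BK) = [17.5866 -9.3614; -9.3614 5.5718]
tr(P') = 23.1584

-1.2871 0.9406


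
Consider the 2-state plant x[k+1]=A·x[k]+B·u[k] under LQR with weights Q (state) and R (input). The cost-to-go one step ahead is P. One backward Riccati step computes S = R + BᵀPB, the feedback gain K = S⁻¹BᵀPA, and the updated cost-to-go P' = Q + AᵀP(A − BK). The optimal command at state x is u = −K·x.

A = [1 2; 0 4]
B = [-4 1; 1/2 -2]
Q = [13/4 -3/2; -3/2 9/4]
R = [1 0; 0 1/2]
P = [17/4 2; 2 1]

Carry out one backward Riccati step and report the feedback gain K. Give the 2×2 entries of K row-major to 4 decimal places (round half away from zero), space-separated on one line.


BᵀP = [-16.0000 -7.5000; 0.2500 0.0000]
S = R + BᵀPB = [1 0; 0 1/2] + [60.2500 -1.0000; -1.0000 0.2500] = [61.2500 -1.0000; -1.0000 0.7500]
BᵀPA = [-16.0000 -62.0000; 0.2500 0.5000]
K = S⁻¹·BᵀPA = [-0.2615 -1.0236; -0.0153 -0.6982]
A−BK = [-0.0306 -1.3964; 0.1001 3.1154]
AᵀP(A−BK) = [0.0702 0.2962; 0.2962 1.8832]
P' = Q + AᵀP(A−BK) = [3.3202 -1.2038; -1.2038 4.1332]
tr(P') = 7.4534

-0.2615 -1.0236 -0.0153 -0.6982


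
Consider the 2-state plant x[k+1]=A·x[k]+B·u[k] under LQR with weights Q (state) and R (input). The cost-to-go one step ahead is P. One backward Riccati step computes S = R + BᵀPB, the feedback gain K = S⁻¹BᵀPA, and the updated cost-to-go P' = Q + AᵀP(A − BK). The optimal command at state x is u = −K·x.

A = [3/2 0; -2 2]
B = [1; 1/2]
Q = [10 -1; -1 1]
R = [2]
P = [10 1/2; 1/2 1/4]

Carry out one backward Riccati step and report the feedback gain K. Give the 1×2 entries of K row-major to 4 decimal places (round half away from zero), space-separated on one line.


1.1244 0.0995

BᵀP = [10.2500 0.6250]
S = R + BᵀPB = [2] + [10.5625] = [12.5625]
BᵀPA = [14.1250 1.2500]
K = S⁻¹·BᵀPA = [1.1244 0.0995]
A−BK = [0.3756 -0.0995; -2.5622 1.9502]
AᵀP(A−BK) = [4.6182 -0.9055; -0.9055 0.8756]
P' = Q + AᵀP(A−BK) = [14.6182 -1.9055; -1.9055 1.8756]
tr(P') = 16.4938


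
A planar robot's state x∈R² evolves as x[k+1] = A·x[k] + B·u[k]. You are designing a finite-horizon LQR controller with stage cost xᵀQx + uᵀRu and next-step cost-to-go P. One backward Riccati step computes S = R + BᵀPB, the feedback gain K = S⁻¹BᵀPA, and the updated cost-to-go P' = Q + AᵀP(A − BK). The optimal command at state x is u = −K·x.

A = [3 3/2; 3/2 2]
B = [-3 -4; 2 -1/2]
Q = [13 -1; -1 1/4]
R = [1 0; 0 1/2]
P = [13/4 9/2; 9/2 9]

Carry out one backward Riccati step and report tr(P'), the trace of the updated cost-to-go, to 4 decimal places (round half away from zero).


BᵀP = [-0.7500 4.5000; -15.2500 -22.5000]
S = R + BᵀPB = [1 0; 0 1/2] + [11.2500 0.7500; 0.7500 72.2500] = [12.2500 0.7500; 0.7500 72.7500]
BᵀPA = [4.5000 7.8750; -79.5000 -67.8750]
K = S⁻¹·BᵀPA = [0.4345 0.7004; -1.0973 -0.9402]
A−BK = [-0.0855 -0.1596; 0.0823 0.1291]
AᵀP(A−BK) = [0.8122 0.8514; 0.8514 0.9799]
P' = Q + AᵀP(A−BK) = [13.8122 -0.1486; -0.1486 1.2299]
tr(P') = 15.0421

15.0421


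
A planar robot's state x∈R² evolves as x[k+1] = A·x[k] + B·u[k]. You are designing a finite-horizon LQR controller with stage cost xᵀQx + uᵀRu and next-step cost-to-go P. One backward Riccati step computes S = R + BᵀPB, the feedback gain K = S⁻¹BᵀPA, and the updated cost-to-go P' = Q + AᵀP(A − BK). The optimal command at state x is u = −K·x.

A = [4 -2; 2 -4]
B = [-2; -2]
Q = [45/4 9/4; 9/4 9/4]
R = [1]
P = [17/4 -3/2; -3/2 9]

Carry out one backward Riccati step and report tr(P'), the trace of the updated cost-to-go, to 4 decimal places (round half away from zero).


BᵀP = [-5.5000 -15.0000]
S = R + BᵀPB = [1] + [41.0000] = [42.0000]
BᵀPA = [-52.0000 71.0000]
K = S⁻¹·BᵀPA = [-1.2381 1.6905]
A−BK = [1.5238 1.3810; -0.4762 -0.6190]
AᵀP(A−BK) = [15.6190 11.9048; 11.9048 16.9762]
P' = Q + AᵀP(A−BK) = [26.8690 14.1548; 14.1548 19.2262]
tr(P') = 46.0952

46.0952


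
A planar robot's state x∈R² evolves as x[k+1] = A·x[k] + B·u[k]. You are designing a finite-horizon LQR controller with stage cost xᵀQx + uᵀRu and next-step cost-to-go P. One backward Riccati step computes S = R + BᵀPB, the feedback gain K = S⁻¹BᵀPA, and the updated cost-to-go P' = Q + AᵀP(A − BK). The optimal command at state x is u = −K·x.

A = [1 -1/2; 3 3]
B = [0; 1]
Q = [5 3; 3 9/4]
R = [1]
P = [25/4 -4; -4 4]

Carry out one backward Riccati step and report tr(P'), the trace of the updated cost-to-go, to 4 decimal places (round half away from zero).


23.0625

BᵀP = [-4.0000 4.0000]
S = R + BᵀPB = [1] + [4.0000] = [5.0000]
BᵀPA = [8.0000 14.0000]
K = S⁻¹·BᵀPA = [1.6000 2.8000]
A−BK = [1.0000 -0.5000; 1.4000 0.2000]
AᵀP(A−BK) = [5.4500 4.4750; 4.4750 10.3625]
P' = Q + AᵀP(A−BK) = [10.4500 7.4750; 7.4750 12.6125]
tr(P') = 23.0625


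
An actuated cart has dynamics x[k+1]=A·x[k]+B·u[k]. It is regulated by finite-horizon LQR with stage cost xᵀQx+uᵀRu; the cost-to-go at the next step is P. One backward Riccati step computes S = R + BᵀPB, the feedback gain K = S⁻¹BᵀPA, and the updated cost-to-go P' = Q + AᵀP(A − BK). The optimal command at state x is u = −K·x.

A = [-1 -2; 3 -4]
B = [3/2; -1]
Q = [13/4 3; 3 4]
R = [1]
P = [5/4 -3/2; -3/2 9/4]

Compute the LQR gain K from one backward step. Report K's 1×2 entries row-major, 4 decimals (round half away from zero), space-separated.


-1.5976 1.0651

BᵀP = [3.3750 -4.5000]
S = R + BᵀPB = [1] + [9.5625] = [10.5625]
BᵀPA = [-16.8750 11.2500]
K = S⁻¹·BᵀPA = [-1.5976 1.0651]
A−BK = [1.3964 -3.5976; 1.4024 -2.9349]
AᵀP(A−BK) = [3.5399 -3.5266; -3.5266 5.0178]
P' = Q + AᵀP(A−BK) = [6.7899 -0.5266; -0.5266 9.0178]
tr(P') = 15.8077


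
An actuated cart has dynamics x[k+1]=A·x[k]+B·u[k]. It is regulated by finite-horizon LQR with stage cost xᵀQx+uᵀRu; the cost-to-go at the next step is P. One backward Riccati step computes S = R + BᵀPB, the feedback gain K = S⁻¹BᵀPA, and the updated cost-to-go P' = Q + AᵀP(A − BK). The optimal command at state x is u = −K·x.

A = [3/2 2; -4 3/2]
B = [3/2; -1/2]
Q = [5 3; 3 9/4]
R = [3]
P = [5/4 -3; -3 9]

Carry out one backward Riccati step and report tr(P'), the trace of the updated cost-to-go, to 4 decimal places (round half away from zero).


59.4664

BᵀP = [3.3750 -9.0000]
S = R + BᵀPB = [3] + [9.5625] = [12.5625]
BᵀPA = [41.0625 -6.7500]
K = S⁻¹·BᵀPA = [3.2687 -0.5373]
A−BK = [-3.4030 2.8060; -2.3657 1.2313]
AᵀP(A−BK) = [48.5933 -10.9366; -10.9366 3.6231]
P' = Q + AᵀP(A−BK) = [53.5933 -7.9366; -7.9366 5.8731]
tr(P') = 59.4664


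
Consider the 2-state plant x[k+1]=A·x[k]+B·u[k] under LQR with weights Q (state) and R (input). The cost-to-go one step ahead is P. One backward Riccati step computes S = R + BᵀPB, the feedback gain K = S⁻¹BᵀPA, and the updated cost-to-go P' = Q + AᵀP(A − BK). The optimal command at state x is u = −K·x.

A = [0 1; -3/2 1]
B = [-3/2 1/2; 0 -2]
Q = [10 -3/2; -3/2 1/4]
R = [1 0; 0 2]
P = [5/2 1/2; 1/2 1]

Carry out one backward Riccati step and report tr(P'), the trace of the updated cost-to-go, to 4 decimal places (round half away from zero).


BᵀP = [-3.7500 -0.7500; 0.2500 -1.7500]
S = R + BᵀPB = [1 0; 0 2] + [5.6250 -0.3750; -0.3750 3.6250] = [6.6250 -0.3750; -0.3750 5.6250]
BᵀPA = [1.1250 -4.5000; 2.6250 -1.5000]
K = S⁻¹·BᵀPA = [0.1970 -0.6970; 0.4798 -0.3131]
A−BK = [0.0556 0.1111; -0.5404 0.3737]
AᵀP(A−BK) = [0.7689 -0.6439; -0.6439 0.8939]
P' = Q + AᵀP(A−BK) = [10.7689 -2.1439; -2.1439 1.1439]
tr(P') = 11.9129

11.9129
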